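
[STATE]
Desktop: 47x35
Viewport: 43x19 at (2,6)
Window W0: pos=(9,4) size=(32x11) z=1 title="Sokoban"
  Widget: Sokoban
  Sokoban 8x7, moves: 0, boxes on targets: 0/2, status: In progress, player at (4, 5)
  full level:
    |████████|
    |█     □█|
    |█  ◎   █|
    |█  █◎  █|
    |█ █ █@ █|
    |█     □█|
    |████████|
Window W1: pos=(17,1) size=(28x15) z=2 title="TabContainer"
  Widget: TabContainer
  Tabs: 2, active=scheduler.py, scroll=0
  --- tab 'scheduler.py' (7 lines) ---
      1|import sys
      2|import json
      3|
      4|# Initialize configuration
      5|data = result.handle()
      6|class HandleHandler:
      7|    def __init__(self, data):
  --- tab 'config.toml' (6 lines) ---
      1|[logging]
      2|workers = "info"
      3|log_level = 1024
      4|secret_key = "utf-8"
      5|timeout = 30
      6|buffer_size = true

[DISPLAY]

       ┠───────┃import sys                ┃
       ┃███████┃import json               ┃
       ┃█     □┃                          ┃
       ┃█  ◎   ┃# Initialize configuration┃
       ┃█  █◎  ┃data = result.handle()    ┃
       ┃█ █ █@ ┃class HandleHandler:      ┃
       ┃█     □┃    def __init__(self, dat┃
       ┃███████┃                          ┃
       ┗━━━━━━━┃                          ┃
               ┗━━━━━━━━━━━━━━━━━━━━━━━━━━┛
                                           
                                           
                                           
                                           
                                           
                                           
                                           
                                           
                                           


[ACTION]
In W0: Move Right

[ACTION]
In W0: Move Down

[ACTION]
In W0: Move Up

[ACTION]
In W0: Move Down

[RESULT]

       ┠───────┃import sys                ┃
       ┃███████┃import json               ┃
       ┃█     □┃                          ┃
       ┃█  ◎   ┃# Initialize configuration┃
       ┃█  █◎  ┃data = result.handle()    ┃
       ┃█ █ █ @┃class HandleHandler:      ┃
       ┃█     □┃    def __init__(self, dat┃
       ┃███████┃                          ┃
       ┗━━━━━━━┃                          ┃
               ┗━━━━━━━━━━━━━━━━━━━━━━━━━━┛
                                           
                                           
                                           
                                           
                                           
                                           
                                           
                                           
                                           


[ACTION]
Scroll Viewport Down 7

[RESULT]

       ┃███████┃                          ┃
       ┗━━━━━━━┃                          ┃
               ┗━━━━━━━━━━━━━━━━━━━━━━━━━━┛
                                           
                                           
                                           
                                           
                                           
                                           
                                           
                                           
                                           
                                           
                                           
                                           
                                           
                                           
                                           
                                           


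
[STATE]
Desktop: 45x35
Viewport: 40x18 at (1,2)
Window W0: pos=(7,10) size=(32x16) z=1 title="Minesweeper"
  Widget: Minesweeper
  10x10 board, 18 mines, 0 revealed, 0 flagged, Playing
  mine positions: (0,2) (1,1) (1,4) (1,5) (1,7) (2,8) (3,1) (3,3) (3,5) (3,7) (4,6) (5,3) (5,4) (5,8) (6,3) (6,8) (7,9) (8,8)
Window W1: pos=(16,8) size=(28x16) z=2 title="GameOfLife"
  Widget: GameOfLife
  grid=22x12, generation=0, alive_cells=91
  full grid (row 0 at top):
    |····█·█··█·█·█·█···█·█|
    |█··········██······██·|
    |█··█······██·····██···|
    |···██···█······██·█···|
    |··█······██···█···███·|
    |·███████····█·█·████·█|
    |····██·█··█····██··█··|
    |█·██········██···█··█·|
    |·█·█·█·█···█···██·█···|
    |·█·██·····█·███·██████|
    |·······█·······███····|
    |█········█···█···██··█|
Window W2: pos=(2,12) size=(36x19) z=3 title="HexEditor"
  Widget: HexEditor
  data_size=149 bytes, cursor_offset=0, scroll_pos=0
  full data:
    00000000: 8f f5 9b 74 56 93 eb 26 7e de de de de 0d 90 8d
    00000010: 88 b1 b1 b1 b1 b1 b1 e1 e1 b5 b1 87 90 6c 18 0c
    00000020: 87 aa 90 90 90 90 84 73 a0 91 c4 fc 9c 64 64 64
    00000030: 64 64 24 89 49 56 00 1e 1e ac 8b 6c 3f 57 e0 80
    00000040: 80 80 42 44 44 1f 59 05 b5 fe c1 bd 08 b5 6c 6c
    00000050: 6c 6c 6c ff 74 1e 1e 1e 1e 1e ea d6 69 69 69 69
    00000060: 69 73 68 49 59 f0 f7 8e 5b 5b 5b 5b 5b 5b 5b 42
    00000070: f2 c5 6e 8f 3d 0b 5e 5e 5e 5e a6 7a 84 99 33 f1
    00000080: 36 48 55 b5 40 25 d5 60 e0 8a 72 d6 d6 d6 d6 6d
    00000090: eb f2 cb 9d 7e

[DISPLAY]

                                        
                                        
                                        
                                        
                                        
                                        
               ┏━━━━━━━━━━━━━━━━━━━━━━━━
               ┃ GameOfLife             
      ┏━━━━━━━━┠────────────────────────
      ┃ Mineswe┃Gen: 0                  
 ┏━━━━━━━━━━━━━━━━━━━━━━━━━━━━━━━━━━┓█  
 ┃ HexEditor                        ┃·  
 ┠──────────────────────────────────┨·  
 ┃00000000  8F f5 9b 74 56 93 eb 26 ┃·  
 ┃00000010  88 b1 b1 b1 b1 b1 b1 e1 ┃·  
 ┃00000020  87 aa 90 90 90 90 84 73 ┃█  
 ┃00000030  64 64 24 89 49 56 00 1e ┃·  
 ┃00000040  80 80 42 44 44 1f 59 05 ┃·  


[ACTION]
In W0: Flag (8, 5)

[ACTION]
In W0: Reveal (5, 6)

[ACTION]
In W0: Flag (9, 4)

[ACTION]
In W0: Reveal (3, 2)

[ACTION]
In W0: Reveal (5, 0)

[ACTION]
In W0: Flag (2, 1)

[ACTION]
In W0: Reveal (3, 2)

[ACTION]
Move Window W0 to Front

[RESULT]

                                        
                                        
                                        
                                        
                                        
                                        
               ┏━━━━━━━━━━━━━━━━━━━━━━━━
               ┃ GameOfLife             
      ┏━━━━━━━━━━━━━━━━━━━━━━━━━━━━━━┓──
      ┃ Minesweeper                  ┃  
 ┏━━━━┠──────────────────────────────┨  
 ┃ Hex┃■■■■■■■■■■                    ┃  
 ┠────┃■■■■■■■■■■                    ┃  
 ┃0000┃■⚑■■■■■■■■                    ┃  
 ┃0000┃■■2■■■■■■■                    ┃  
 ┃0000┃113■■■■■■■                    ┃  
 ┃0000┃  2■■213■■                    ┃  
 ┃0000┃  2■31 2■■                    ┃  


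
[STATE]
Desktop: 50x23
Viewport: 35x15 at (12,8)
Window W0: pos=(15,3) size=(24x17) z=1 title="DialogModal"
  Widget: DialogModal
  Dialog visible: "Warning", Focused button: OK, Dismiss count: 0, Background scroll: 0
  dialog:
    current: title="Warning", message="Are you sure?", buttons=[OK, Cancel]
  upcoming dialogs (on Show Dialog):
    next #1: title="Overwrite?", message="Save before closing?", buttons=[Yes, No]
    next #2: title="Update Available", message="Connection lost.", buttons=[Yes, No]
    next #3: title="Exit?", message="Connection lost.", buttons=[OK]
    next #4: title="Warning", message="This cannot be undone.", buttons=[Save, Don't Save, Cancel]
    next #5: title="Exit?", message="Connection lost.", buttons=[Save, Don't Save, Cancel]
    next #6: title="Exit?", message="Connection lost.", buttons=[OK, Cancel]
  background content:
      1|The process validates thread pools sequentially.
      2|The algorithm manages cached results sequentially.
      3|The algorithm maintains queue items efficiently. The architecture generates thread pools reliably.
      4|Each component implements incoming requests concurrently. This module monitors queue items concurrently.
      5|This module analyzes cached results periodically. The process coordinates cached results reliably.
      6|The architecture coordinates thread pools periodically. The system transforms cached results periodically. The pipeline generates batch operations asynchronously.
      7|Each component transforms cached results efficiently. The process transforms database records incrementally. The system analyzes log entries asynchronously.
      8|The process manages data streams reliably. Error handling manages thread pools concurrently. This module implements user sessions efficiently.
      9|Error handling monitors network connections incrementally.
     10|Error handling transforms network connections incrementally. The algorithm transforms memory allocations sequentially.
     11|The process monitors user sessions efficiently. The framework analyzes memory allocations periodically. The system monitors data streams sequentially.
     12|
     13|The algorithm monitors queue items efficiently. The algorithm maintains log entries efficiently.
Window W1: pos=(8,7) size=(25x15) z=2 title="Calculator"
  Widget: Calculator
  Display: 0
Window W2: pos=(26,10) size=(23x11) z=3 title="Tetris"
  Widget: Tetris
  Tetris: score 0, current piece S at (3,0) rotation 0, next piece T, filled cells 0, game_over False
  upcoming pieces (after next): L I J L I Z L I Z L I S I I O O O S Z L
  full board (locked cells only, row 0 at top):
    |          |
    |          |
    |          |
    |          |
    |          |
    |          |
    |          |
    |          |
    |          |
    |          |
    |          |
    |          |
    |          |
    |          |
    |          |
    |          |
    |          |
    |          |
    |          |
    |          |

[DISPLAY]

lculator            ┃ntain┃        
────────────────────┨pleme┃        
              ┏━━━━━━━━━━━━━━━━━━━━
─┬───┬───┬───┐┃ Tetris             
 │ 8 │ 9 │ ÷ │┠────────────────────
─┼───┼───┼───┤┃          │Next:    
 │ 5 │ 6 │ × │┃          │ ▒       
─┼───┼───┼───┤┃          │▒▒▒      
 │ 2 │ 3 │ - │┃          │         
─┼───┼───┼───┤┃          │         
 │ . │ = │ + │┃          │         
─┼───┼───┼───┤┃          │Score:   
 │ MC│ MR│ M+│┗━━━━━━━━━━━━━━━━━━━━
━━━━━━━━━━━━━━━━━━━━┛              
                                   


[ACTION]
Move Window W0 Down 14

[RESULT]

lculator            ┃─────┨        
────────────────────┨ates ┃        
              ┏━━━━━━━━━━━━━━━━━━━━
─┬───┬───┬───┐┃ Tetris             
 │ 8 │ 9 │ ÷ │┠────────────────────
─┼───┼───┼───┤┃          │Next:    
 │ 5 │ 6 │ × │┃          │ ▒       
─┼───┼───┼───┤┃          │▒▒▒      
 │ 2 │ 3 │ - │┃          │         
─┼───┼───┼───┤┃          │         
 │ . │ = │ + │┃          │         
─┼───┼───┼───┤┃          │Score:   
 │ MC│ MR│ M+│┗━━━━━━━━━━━━━━━━━━━━
━━━━━━━━━━━━━━━━━━━━┛itors┃        
   ┗━━━━━━━━━━━━━━━━━━━━━━┛        


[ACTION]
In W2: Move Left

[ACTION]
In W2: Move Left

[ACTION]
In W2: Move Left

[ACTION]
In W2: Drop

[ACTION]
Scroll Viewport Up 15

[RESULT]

                                   
                                   
                                   
                                   
                                   
                                   
   ┏━━━━━━━━━━━━━━━━━━━━━━┓        
━━━━━━━━━━━━━━━━━━━━┓     ┃        
lculator            ┃─────┨        
────────────────────┨ates ┃        
              ┏━━━━━━━━━━━━━━━━━━━━
─┬───┬───┬───┐┃ Tetris             
 │ 8 │ 9 │ ÷ │┠────────────────────
─┼───┼───┼───┤┃          │Next:    
 │ 5 │ 6 │ × │┃          │ ▒       


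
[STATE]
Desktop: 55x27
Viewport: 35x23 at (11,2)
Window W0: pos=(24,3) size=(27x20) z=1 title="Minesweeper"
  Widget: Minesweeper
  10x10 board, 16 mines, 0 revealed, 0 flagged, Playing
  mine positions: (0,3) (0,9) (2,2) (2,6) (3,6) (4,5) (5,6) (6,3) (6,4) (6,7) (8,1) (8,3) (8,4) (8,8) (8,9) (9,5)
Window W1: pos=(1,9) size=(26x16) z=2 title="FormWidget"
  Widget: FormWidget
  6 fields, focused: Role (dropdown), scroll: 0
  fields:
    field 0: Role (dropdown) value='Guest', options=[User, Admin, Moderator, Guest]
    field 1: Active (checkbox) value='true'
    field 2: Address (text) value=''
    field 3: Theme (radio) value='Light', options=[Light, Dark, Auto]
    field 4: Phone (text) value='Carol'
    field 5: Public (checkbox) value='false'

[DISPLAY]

                                   
             ┏━━━━━━━━━━━━━━━━━━━━━
             ┃ Minesweeper         
             ┠─────────────────────
             ┃■■■■■■■■■■           
             ┃■■■■■■■■■■           
             ┃■■■■■■■■■■           
━━━━━━━━━━━━━━━┓■■■■■■■■           
et             ┃■■■■■■■■           
───────────────┨■■■■■■■■           
     [Guest  ▼]┃■■■■■■■■           
     [x]       ┃■■■■■■■■           
:    [        ]┃■■■■■■■■           
     (●) Light ┃■■■■■■■■           
     [Carol   ]┃                   
     [ ]       ┃                   
               ┃                   
               ┃                   
               ┃                   
               ┃                   
               ┃━━━━━━━━━━━━━━━━━━━
               ┃                   
━━━━━━━━━━━━━━━┛                   


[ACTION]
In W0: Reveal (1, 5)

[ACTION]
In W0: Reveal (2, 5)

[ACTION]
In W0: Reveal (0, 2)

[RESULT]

                                   
             ┏━━━━━━━━━━━━━━━━━━━━━
             ┃ Minesweeper         
             ┠─────────────────────
             ┃■■1■■■■■■■           
             ┃■■■■■1■■■■           
             ┃■■■■■2■■■■           
━━━━━━━━━━━━━━━┓■■■■■■■■           
et             ┃■■■■■■■■           
───────────────┨■■■■■■■■           
     [Guest  ▼]┃■■■■■■■■           
     [x]       ┃■■■■■■■■           
:    [        ]┃■■■■■■■■           
     (●) Light ┃■■■■■■■■           
     [Carol   ]┃                   
     [ ]       ┃                   
               ┃                   
               ┃                   
               ┃                   
               ┃                   
               ┃━━━━━━━━━━━━━━━━━━━
               ┃                   
━━━━━━━━━━━━━━━┛                   


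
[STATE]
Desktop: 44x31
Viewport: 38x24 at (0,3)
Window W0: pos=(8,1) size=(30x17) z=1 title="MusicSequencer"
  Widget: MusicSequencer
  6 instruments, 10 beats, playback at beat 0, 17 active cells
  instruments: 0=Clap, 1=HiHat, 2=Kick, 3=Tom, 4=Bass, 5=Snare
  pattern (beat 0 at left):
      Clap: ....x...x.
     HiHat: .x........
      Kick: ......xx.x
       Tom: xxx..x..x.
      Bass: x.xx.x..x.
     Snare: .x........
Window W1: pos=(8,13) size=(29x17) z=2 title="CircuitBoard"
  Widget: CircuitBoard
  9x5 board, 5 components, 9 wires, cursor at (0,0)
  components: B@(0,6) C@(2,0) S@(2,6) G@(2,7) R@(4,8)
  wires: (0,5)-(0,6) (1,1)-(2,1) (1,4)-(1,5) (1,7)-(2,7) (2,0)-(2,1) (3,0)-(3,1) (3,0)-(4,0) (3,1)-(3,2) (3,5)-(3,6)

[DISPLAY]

        ┠────────────────────────────┨
        ┃      ▼123456789            ┃
        ┃  Clap····█···█·            ┃
        ┃ HiHat·█········            ┃
        ┃  Kick······██·█            ┃
        ┃   Tom███··█··█·            ┃
        ┃  Bass█·██·█··█·            ┃
        ┃ Snare·█········            ┃
        ┃                            ┃
        ┃                            ┃
        ┏━━━━━━━━━━━━━━━━━━━━━━━━━━━┓┃
        ┃ CircuitBoard              ┃┃
        ┠───────────────────────────┨┃
        ┃   0 1 2 3 4 5 6 7 8       ┃┃
        ┃0  [.]                  · ─┃┛
        ┃                           ┃ 
        ┃1       ·           · ─ ·  ┃ 
        ┃        │                  ┃ 
        ┃2   C ─ ·                  ┃ 
        ┃                           ┃ 
        ┃3   · ─ · ─ ·           · ─┃ 
        ┃    │                      ┃ 
        ┃4   ·                      ┃ 
        ┃Cursor: (0,0)              ┃ 


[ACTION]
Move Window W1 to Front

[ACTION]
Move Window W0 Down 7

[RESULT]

                                      
                                      
                                      
                                      
                                      
        ┏━━━━━━━━━━━━━━━━━━━━━━━━━━━━┓
        ┃ MusicSequencer             ┃
        ┠────────────────────────────┨
        ┃      ▼123456789            ┃
        ┃  Clap····█···█·            ┃
        ┏━━━━━━━━━━━━━━━━━━━━━━━━━━━┓┃
        ┃ CircuitBoard              ┃┃
        ┠───────────────────────────┨┃
        ┃   0 1 2 3 4 5 6 7 8       ┃┃
        ┃0  [.]                  · ─┃┃
        ┃                           ┃┃
        ┃1       ·           · ─ ·  ┃┃
        ┃        │                  ┃┃
        ┃2   C ─ ·                  ┃┃
        ┃                           ┃┃
        ┃3   · ─ · ─ ·           · ─┃┃
        ┃    │                      ┃┛
        ┃4   ·                      ┃ 
        ┃Cursor: (0,0)              ┃ 


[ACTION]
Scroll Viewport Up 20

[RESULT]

                                      
                                      
                                      
                                      
                                      
                                      
                                      
                                      
        ┏━━━━━━━━━━━━━━━━━━━━━━━━━━━━┓
        ┃ MusicSequencer             ┃
        ┠────────────────────────────┨
        ┃      ▼123456789            ┃
        ┃  Clap····█···█·            ┃
        ┏━━━━━━━━━━━━━━━━━━━━━━━━━━━┓┃
        ┃ CircuitBoard              ┃┃
        ┠───────────────────────────┨┃
        ┃   0 1 2 3 4 5 6 7 8       ┃┃
        ┃0  [.]                  · ─┃┃
        ┃                           ┃┃
        ┃1       ·           · ─ ·  ┃┃
        ┃        │                  ┃┃
        ┃2   C ─ ·                  ┃┃
        ┃                           ┃┃
        ┃3   · ─ · ─ ·           · ─┃┃


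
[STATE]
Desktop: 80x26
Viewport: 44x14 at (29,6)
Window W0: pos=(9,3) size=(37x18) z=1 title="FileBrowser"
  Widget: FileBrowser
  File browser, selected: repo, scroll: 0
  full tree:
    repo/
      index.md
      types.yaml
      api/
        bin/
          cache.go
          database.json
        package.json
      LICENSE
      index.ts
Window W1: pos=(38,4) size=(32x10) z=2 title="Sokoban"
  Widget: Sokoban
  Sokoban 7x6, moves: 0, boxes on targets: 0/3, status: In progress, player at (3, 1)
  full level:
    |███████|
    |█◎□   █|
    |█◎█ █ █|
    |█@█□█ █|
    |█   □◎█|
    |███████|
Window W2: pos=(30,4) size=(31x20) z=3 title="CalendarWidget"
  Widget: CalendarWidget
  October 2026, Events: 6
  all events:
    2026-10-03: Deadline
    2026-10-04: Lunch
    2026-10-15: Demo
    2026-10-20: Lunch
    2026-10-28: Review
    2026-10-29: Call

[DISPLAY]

 ┠─────────────────────────────┨────────┨   
 ┃         October 2026        ┃        ┃   
 ┃Mo Tu We Th Fr Sa Su         ┃        ┃   
 ┃          1  2  3*  4*       ┃        ┃   
 ┃ 5  6  7  8  9 10 11         ┃        ┃   
 ┃12 13 14 15* 16 17 18        ┃        ┃   
 ┃19 20* 21 22 23 24 25        ┃        ┃   
 ┃26 27 28* 29* 30 31          ┃━━━━━━━━┛   
 ┃                             ┃            
 ┃                             ┃            
 ┃                             ┃            
 ┃                             ┃            
 ┃                             ┃            
 ┃                             ┃            


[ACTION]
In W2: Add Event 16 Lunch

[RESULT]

 ┠─────────────────────────────┨────────┨   
 ┃         October 2026        ┃        ┃   
 ┃Mo Tu We Th Fr Sa Su         ┃        ┃   
 ┃          1  2  3*  4*       ┃        ┃   
 ┃ 5  6  7  8  9 10 11         ┃        ┃   
 ┃12 13 14 15* 16* 17 18       ┃        ┃   
 ┃19 20* 21 22 23 24 25        ┃        ┃   
 ┃26 27 28* 29* 30 31          ┃━━━━━━━━┛   
 ┃                             ┃            
 ┃                             ┃            
 ┃                             ┃            
 ┃                             ┃            
 ┃                             ┃            
 ┃                             ┃            


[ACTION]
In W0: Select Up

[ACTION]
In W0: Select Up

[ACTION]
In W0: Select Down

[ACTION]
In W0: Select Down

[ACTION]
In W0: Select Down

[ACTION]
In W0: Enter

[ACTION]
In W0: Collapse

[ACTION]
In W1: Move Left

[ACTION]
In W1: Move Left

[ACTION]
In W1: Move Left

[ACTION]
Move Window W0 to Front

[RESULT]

                ┃──────────────┨────────┨   
                ┃r 2026        ┃        ┃   
                ┃Sa Su         ┃        ┃   
                ┃ 3*  4*       ┃        ┃   
                ┃10 11         ┃        ┃   
                ┃* 17 18       ┃        ┃   
                ┃ 24 25        ┃        ┃   
                ┃0 31          ┃━━━━━━━━┛   
                ┃              ┃            
                ┃              ┃            
                ┃              ┃            
                ┃              ┃            
                ┃              ┃            
                ┃              ┃            


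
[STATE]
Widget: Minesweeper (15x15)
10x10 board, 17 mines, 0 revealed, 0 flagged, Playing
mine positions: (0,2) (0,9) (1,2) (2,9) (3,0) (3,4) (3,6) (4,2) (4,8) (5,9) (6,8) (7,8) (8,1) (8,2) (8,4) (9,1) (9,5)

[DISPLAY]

■■■■■■■■■■     
■■■■■■■■■■     
■■■■■■■■■■     
■■■■■■■■■■     
■■■■■■■■■■     
■■■■■■■■■■     
■■■■■■■■■■     
■■■■■■■■■■     
■■■■■■■■■■     
■■■■■■■■■■     
               
               
               
               
               


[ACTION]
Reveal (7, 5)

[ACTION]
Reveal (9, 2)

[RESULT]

■■■■■■■■■■     
■■■■■■■■■■     
■■■■■■■■■■     
■■■■■■■■■■     
■■■■■■■■■■     
■■■■■■■■■■     
■■■■■■■■■■     
■■■■■1■■■■     
■■■■■■■■■■     
■■3■■■■■■■     
               
               
               
               
               


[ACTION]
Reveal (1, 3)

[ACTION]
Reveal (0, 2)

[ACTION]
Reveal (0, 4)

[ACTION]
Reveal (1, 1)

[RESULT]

■■✹■■■■■■✹     
■■✹2■■■■■■     
■■■■■■■■■✹     
✹■■■✹■✹■■■     
■■✹■■■■■✹■     
■■■■■■■■■✹     
■■■■■■■■✹■     
■■■■■1■■✹■     
■✹✹■✹■■■■■     
■✹3■■✹■■■■     
               
               
               
               
               


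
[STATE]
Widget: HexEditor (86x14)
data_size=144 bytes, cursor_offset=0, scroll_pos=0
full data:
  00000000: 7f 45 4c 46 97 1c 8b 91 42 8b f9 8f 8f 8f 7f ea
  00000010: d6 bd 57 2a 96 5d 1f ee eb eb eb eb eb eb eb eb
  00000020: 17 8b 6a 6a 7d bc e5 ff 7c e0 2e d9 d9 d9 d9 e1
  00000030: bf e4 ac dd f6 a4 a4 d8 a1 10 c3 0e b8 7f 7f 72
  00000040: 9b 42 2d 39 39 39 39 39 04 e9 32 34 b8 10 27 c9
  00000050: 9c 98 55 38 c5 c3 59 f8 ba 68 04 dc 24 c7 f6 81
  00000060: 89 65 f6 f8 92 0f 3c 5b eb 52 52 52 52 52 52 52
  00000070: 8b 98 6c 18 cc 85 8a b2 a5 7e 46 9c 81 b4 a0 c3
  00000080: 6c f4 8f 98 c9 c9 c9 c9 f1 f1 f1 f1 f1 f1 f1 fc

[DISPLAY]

00000000  7F 45 4c 46 97 1c 8b 91  42 8b f9 8f 8f 8f 7f ea  |.ELF....B.......|        
00000010  d6 bd 57 2a 96 5d 1f ee  eb eb eb eb eb eb eb eb  |..W*.]..........|        
00000020  17 8b 6a 6a 7d bc e5 ff  7c e0 2e d9 d9 d9 d9 e1  |..jj}...|.......|        
00000030  bf e4 ac dd f6 a4 a4 d8  a1 10 c3 0e b8 7f 7f 72  |...............r|        
00000040  9b 42 2d 39 39 39 39 39  04 e9 32 34 b8 10 27 c9  |.B-99999..24..'.|        
00000050  9c 98 55 38 c5 c3 59 f8  ba 68 04 dc 24 c7 f6 81  |..U8..Y..h..$...|        
00000060  89 65 f6 f8 92 0f 3c 5b  eb 52 52 52 52 52 52 52  |.e....<[.RRRRRRR|        
00000070  8b 98 6c 18 cc 85 8a b2  a5 7e 46 9c 81 b4 a0 c3  |..l......~F.....|        
00000080  6c f4 8f 98 c9 c9 c9 c9  f1 f1 f1 f1 f1 f1 f1 fc  |l...............|        
                                                                                      
                                                                                      
                                                                                      
                                                                                      
                                                                                      


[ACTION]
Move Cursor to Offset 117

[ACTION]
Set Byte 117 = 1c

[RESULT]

00000000  7f 45 4c 46 97 1c 8b 91  42 8b f9 8f 8f 8f 7f ea  |.ELF....B.......|        
00000010  d6 bd 57 2a 96 5d 1f ee  eb eb eb eb eb eb eb eb  |..W*.]..........|        
00000020  17 8b 6a 6a 7d bc e5 ff  7c e0 2e d9 d9 d9 d9 e1  |..jj}...|.......|        
00000030  bf e4 ac dd f6 a4 a4 d8  a1 10 c3 0e b8 7f 7f 72  |...............r|        
00000040  9b 42 2d 39 39 39 39 39  04 e9 32 34 b8 10 27 c9  |.B-99999..24..'.|        
00000050  9c 98 55 38 c5 c3 59 f8  ba 68 04 dc 24 c7 f6 81  |..U8..Y..h..$...|        
00000060  89 65 f6 f8 92 0f 3c 5b  eb 52 52 52 52 52 52 52  |.e....<[.RRRRRRR|        
00000070  8b 98 6c 18 cc 1C 8a b2  a5 7e 46 9c 81 b4 a0 c3  |..l......~F.....|        
00000080  6c f4 8f 98 c9 c9 c9 c9  f1 f1 f1 f1 f1 f1 f1 fc  |l...............|        
                                                                                      
                                                                                      
                                                                                      
                                                                                      
                                                                                      


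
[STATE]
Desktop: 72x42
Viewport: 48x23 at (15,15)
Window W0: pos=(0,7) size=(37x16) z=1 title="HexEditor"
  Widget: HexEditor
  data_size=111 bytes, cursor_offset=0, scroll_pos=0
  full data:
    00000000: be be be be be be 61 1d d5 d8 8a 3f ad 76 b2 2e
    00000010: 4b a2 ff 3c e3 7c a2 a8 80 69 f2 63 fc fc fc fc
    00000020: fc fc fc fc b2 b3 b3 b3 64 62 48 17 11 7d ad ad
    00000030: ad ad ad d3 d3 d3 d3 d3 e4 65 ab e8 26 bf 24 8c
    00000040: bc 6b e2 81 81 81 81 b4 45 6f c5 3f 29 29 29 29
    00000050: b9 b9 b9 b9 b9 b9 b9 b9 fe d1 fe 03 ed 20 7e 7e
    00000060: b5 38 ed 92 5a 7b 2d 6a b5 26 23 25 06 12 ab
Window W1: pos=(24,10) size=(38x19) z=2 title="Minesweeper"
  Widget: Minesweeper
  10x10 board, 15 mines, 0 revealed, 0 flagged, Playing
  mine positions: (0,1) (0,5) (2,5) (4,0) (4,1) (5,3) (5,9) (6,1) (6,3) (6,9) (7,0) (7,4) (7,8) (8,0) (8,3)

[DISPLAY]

9 b9 b9 b┃■■■■■■■■■■                          ┃ 
8 ed 92 5┃■■■■■■■■■■                          ┃ 
         ┃■■■■■■■■■■                          ┃ 
         ┃■■■■■■■■■■                          ┃ 
         ┃■■■■■■■■■■                          ┃ 
         ┃■■■■■■■■■■                          ┃ 
         ┃■■■■■■■■■■                          ┃ 
━━━━━━━━━┃■■■■■■■■■■                          ┃ 
         ┃                                    ┃ 
         ┃                                    ┃ 
         ┃                                    ┃ 
         ┃                                    ┃ 
         ┃                                    ┃ 
         ┗━━━━━━━━━━━━━━━━━━━━━━━━━━━━━━━━━━━━┛ 
                                                
                                                
                                                
                                                
                                                
                                                
                                                
                                                
                                                


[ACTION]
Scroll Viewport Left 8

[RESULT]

50  b9 b9 b9 b9 b┃■■■■■■■■■■                    
60  b5 38 ed 92 5┃■■■■■■■■■■                    
                 ┃■■■■■■■■■■                    
                 ┃■■■■■■■■■■                    
                 ┃■■■■■■■■■■                    
                 ┃■■■■■■■■■■                    
                 ┃■■■■■■■■■■                    
━━━━━━━━━━━━━━━━━┃■■■■■■■■■■                    
                 ┃                              
                 ┃                              
                 ┃                              
                 ┃                              
                 ┃                              
                 ┗━━━━━━━━━━━━━━━━━━━━━━━━━━━━━━
                                                
                                                
                                                
                                                
                                                
                                                
                                                
                                                
                                                


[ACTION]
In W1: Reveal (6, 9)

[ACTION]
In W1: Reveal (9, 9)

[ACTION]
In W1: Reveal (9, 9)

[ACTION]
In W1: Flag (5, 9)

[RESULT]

50  b9 b9 b9 b9 b┃■■■■■✹■■■■                    
60  b5 38 ed 92 5┃■■■■■■■■■■                    
                 ┃✹✹■■■■■■■■                    
                 ┃■■■✹■■■■■✹                    
                 ┃■✹■✹■■■■■✹                    
                 ┃✹■■■✹■■■✹■                    
                 ┃✹■■✹■■■■■■                    
━━━━━━━━━━━━━━━━━┃■■■■■■■■■■                    
                 ┃                              
                 ┃                              
                 ┃                              
                 ┃                              
                 ┃                              
                 ┗━━━━━━━━━━━━━━━━━━━━━━━━━━━━━━
                                                
                                                
                                                
                                                
                                                
                                                
                                                
                                                
                                                


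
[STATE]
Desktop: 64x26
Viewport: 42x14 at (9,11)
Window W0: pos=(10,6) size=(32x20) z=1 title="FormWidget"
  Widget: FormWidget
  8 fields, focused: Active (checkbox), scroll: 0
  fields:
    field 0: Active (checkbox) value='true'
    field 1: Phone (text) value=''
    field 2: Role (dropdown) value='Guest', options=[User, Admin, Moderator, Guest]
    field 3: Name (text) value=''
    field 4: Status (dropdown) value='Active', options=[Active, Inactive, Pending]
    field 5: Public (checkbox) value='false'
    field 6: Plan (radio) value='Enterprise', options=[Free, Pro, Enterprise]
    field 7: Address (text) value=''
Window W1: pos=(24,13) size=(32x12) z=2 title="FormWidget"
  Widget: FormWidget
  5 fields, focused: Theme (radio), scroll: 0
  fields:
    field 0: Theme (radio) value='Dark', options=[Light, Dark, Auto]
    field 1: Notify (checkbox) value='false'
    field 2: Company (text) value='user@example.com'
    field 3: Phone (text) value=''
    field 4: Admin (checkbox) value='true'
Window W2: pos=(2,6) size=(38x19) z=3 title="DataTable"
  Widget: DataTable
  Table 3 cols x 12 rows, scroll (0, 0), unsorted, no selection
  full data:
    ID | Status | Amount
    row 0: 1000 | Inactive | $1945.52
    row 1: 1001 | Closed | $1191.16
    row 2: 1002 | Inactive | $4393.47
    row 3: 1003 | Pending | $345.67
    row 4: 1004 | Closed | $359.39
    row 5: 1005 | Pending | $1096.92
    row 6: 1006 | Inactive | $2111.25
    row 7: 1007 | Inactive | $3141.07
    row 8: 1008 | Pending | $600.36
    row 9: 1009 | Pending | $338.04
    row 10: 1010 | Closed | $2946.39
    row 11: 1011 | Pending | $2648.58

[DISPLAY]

nactive│$1945.52              ┃]┃         
losed  │$1191.16              ┃]┃         
nactive│$4393.47              ┃━━━━━━━━━━━
ending │$345.67               ┃           
losed  │$359.39               ┃───────────
ending │$1096.92              ┃ ) Light  (
nactive│$2111.25              ┃ ]         
nactive│$3141.07              ┃user@exampl
ending │$600.36               ┃           
ending │$338.04               ┃x]         
losed  │$2946.39              ┃           
ending │$2648.58              ┃           
                              ┃           
━━━━━━━━━━━━━━━━━━━━━━━━━━━━━━┛━━━━━━━━━━━


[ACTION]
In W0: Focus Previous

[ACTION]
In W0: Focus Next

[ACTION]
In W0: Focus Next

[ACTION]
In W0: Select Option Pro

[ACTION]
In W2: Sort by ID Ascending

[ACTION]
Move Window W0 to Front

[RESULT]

n┃  Role:       [Guest        ▼]┃         
l┃  Name:       [              ]┃         
n┃  Status:     [Active       ▼]┃━━━━━━━━━
e┃  Public:     [ ]             ┃         
l┃  Plan:       ( ) Free  ( ) Pr┃─────────
e┃  Address:    [              ]┃ Light  (
n┃                              ┃         
n┃                              ┃er@exampl
e┃                              ┃         
e┃                              ┃         
l┃                              ┃         
e┃                              ┃         
 ┃                              ┃         
━┃                              ┃━━━━━━━━━


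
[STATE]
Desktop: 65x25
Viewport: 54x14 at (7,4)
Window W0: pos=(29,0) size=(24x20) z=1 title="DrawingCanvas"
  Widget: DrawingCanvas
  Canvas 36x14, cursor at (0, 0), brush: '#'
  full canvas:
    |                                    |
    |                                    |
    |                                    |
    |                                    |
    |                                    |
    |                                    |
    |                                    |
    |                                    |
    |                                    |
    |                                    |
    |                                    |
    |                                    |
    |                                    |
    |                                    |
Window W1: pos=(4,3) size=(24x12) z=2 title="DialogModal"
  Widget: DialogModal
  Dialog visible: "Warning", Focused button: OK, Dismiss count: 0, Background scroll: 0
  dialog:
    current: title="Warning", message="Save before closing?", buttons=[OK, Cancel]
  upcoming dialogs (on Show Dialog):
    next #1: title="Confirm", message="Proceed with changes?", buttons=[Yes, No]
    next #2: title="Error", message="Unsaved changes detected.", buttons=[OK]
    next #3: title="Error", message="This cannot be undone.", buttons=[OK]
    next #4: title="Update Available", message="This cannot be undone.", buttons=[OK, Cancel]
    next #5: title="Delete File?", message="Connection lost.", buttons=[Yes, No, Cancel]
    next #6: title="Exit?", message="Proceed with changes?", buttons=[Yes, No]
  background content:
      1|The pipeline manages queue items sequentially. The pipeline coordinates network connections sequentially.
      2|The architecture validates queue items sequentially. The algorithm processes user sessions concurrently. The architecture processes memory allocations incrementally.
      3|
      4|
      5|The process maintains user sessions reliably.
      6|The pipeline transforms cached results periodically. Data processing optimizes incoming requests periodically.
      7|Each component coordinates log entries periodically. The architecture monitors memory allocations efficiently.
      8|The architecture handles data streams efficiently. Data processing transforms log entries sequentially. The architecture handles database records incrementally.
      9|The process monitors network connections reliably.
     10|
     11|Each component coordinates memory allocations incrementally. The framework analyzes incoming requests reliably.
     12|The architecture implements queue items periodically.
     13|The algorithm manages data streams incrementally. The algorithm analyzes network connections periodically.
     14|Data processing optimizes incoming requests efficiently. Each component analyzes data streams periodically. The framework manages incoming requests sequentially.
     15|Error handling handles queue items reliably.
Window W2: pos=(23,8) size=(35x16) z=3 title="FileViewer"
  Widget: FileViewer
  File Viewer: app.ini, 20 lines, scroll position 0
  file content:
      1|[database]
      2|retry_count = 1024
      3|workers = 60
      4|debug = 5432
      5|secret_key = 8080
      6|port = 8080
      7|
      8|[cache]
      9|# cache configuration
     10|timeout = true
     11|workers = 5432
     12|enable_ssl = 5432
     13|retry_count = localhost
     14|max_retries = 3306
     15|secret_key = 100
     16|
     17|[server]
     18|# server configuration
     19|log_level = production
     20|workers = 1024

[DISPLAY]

ialogModal          ┃ ┃                      ┃        
────────────────────┨ ┃                      ┃        
e pipeline manages q┃ ┃                      ┃        
┌────────────────┐id┃ ┃                      ┃        
│    Warning    ┏━━━━━━━━━━━━━━━━━━━━━━━━━━━━━━━━━┓   
│Save before clo┃ FileViewer                      ┃   
│ [OK]  Cancel  ┠─────────────────────────────────┨   
└───────────────┃[database]                      ▲┃   
ch component coo┃retry_count = 1024              █┃   
e architecture h┃workers = 60                    ░┃   
━━━━━━━━━━━━━━━━┃debug = 5432                    ░┃   
                ┃secret_key = 8080               ░┃   
                ┃port = 8080                     ░┃   
                ┃                                ░┃   


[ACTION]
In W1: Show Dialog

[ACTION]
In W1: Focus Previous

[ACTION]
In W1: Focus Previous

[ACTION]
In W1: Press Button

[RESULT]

ialogModal          ┃ ┃                      ┃        
────────────────────┨ ┃                      ┃        
e pipeline manages q┃ ┃                      ┃        
e architecture valid┃ ┃                      ┃        
                ┏━━━━━━━━━━━━━━━━━━━━━━━━━━━━━━━━━┓   
                ┃ FileViewer                      ┃   
e process mainta┠─────────────────────────────────┨   
e pipeline trans┃[database]                      ▲┃   
ch component coo┃retry_count = 1024              █┃   
e architecture h┃workers = 60                    ░┃   
━━━━━━━━━━━━━━━━┃debug = 5432                    ░┃   
                ┃secret_key = 8080               ░┃   
                ┃port = 8080                     ░┃   
                ┃                                ░┃   
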